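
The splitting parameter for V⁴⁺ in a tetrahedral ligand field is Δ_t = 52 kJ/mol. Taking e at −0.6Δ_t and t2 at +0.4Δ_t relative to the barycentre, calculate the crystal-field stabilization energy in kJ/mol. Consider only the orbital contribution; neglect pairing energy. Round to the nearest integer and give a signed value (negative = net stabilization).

Group 5 minus oxidation state +4 gives a d¹ configuration for V⁴⁺.
With tetrahedral geometry the complex is necessarily high-spin.
The d¹ electrons fill as e^1 t2^0.
The orbital stabilization is -0.6Δ_t = -0.6 × 52 = -31 kJ/mol.

-31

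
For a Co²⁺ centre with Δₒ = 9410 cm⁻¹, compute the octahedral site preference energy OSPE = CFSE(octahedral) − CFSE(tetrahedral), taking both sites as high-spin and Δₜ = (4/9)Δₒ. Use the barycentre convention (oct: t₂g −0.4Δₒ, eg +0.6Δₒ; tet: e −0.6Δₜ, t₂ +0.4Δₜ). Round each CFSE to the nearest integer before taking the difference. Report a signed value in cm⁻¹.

-2509

Co is in group 9, so Co²⁺ is d⁷ (9 − 2 = 7).
Octahedral (high-spin): t2g^5 e_g^2, CFSE = 5(−0.4) + 2(+0.6) = -0.8Δₒ = -0.8 × 9410 = -7528 cm⁻¹.
In a tetrahedral site the filling is e^4 t2^3: CFSE(tet) = -1.2Δₜ = -1.2 × (4/9)(9410) = -5019 cm⁻¹.
Subtracting, OSPE = -7528 − (-5019) = -2509 cm⁻¹.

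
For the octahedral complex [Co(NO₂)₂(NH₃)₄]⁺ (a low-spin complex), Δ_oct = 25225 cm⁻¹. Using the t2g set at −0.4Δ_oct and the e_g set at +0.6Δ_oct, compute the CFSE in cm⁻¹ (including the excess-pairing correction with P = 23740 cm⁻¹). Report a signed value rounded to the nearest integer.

Ligand charges: 2×(-1) from NO₂⁻ and 4×(+0) from NH₃ sum to -2; with overall charge +1, Co is +3.
Co sits in group 9; removing 3 electrons leaves Co³⁺ with 9 − 3 = 6 d electrons.
Configuration: t2g^6 e_g^0.
CFSE(orbital) = 6×(-0.4Δ_oct) + 0×(0.6Δ_oct) = -2.4Δ_oct; with Δ_oct = 25225 cm⁻¹ that is -60540 cm⁻¹.
Relative to high-spin t2g^4 e_g^2 (1 paired), the low-spin configuration has 2 additional pairs, contributing +2 × 23740 = +47480 cm⁻¹.
Combining: -60540 + 47480 = -13060 cm⁻¹.

-13060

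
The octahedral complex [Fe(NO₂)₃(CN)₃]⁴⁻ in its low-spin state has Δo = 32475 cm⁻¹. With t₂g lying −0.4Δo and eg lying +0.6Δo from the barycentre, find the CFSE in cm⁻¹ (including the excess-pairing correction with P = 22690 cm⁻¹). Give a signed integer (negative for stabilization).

Ligand charges: 3×(-1) from NO₂⁻ and 3×(-1) from CN⁻ sum to -6; with overall charge -4, Fe is +2.
Group 8 minus oxidation state +2 gives a d⁶ configuration for Fe²⁺.
The d⁶ electrons fill as t₂g⁶ eg⁰.
Orbital CFSE = 6(-0.4) + 0(0.6) = -2.4Δo = -2.4 × 32475 = -77940 cm⁻¹.
High-spin d⁶ would be t₂g⁴ eg² with 1 pair; low-spin has 3, so 2 excess pairs cost +2P = +45380 cm⁻¹.
Overall CFSE = -77940 + 45380 = -32560 cm⁻¹.

-32560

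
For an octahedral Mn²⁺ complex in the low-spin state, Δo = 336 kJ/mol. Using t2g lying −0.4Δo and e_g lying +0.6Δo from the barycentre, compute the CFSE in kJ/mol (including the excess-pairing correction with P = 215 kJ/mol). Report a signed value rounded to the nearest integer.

Mn²⁺: group 7, so d-count = 7 − 2 = 5.
The d⁵ electrons fill as t2g^5 e_g^0.
CFSE(orbital) = 5×(-0.4Δo) + 0×(0.6Δo) = -2.0Δo; with Δo = 336 kJ/mol that is -672 kJ/mol.
Pairing penalty: 2 pairs vs 0 in the high-spin reference → 2 extra × P = 430 kJ/mol.
Combining: -672 + 430 = -242 kJ/mol.

-242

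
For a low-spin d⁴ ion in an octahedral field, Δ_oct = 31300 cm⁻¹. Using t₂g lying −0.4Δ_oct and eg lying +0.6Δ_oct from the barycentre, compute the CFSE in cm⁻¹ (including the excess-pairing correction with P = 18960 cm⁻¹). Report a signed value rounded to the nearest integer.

-31120

Electron filling gives t₂g⁴ eg⁰.
The orbital stabilization is -1.6Δ_oct = -1.6 × 31300 = -50080 cm⁻¹.
High-spin d⁴ would be t₂g³ eg¹ with 0 pairs; low-spin has 1, so 1 excess pair costs +1P = +18960 cm⁻¹.
Combining: -50080 + 18960 = -31120 cm⁻¹.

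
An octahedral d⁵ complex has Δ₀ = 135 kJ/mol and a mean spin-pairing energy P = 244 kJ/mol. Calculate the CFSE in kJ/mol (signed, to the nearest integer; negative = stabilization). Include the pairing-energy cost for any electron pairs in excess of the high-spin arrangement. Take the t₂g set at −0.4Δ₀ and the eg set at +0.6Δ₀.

Δ₀ < P, so pairing is avoided: the ground state is high-spin.
Filling d⁵ accordingly: t₂g³ eg².
Orbital CFSE = 0.0Δ₀ = 0.0 × 135 = 0 kJ/mol.
High-spin has no excess pairs, so no pairing correction applies.

0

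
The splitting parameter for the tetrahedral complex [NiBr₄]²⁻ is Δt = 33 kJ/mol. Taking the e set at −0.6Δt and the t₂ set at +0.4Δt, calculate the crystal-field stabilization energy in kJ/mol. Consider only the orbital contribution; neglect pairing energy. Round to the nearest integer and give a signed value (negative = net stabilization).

Each Br⁻ contributes -1; 4 × (-1) = -4. With overall charge -2, Ni is in the +2 oxidation state.
Ni is in group 10, so Ni²⁺ is d⁸ (10 − 2 = 8).
Tetrahedral splitting is small, so the complex is high-spin.
The d⁸ electrons fill as e⁴ t₂⁴.
Orbital CFSE = 4(-0.6) + 4(0.4) = -0.8Δt = -0.8 × 33 = -26 kJ/mol.

-26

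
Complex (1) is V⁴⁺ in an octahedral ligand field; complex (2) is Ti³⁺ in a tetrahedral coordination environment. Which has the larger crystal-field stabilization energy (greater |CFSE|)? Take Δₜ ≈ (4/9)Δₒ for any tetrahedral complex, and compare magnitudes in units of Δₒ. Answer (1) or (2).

(1): V sits in group 5; removing 4 electrons leaves V⁴⁺ with 5 − 4 = 1 d electrons; t2g^1 e_g^0, CFSE = -0.4Δₒ.
(2): Group 4 minus oxidation state +3 gives a d¹ configuration for Ti³⁺; With tetrahedral geometry the complex is necessarily high-spin; e^1 t2^0, CFSE = -0.6Δₜ ≈ -0.27Δₒ.
So (1) has the larger |CFSE|.

(1)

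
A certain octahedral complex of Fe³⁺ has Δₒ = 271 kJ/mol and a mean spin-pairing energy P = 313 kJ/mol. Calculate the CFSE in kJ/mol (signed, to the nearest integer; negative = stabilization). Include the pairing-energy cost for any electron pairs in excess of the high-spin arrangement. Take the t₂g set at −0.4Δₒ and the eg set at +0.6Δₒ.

0

Fe³⁺: group 8, so d-count = 8 − 3 = 5.
Δₒ < P, so pairing is avoided: the ground state is high-spin.
That gives t₂g³ eg².
Orbital CFSE = 0.0Δₒ = 0.0 × 271 = 0 kJ/mol.
High-spin has no excess pairs, so no pairing correction applies.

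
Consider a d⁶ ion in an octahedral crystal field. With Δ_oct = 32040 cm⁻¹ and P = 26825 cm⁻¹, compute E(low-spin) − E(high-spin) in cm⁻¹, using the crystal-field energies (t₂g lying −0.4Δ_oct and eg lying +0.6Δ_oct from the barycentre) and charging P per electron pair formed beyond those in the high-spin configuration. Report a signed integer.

-10430

In the high-spin limit (t₂g⁴ eg²) the orbital term is -0.4Δ_oct = -12816 cm⁻¹, with no excess pairing.
For low-spin the configuration is t₂g⁶ eg⁰: orbital energy -2.4 × 32040 = -76896 cm⁻¹, and 2 additional pairs relative to high-spin add 53650 cm⁻¹, giving -23246 cm⁻¹.
Thus E(LS) − E(HS) = -10430 cm⁻¹.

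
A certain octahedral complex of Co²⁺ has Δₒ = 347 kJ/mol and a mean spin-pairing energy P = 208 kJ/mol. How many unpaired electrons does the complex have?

Co²⁺: group 9, so d-count = 9 − 2 = 7.
Since Δₒ = 347 kJ/mol > P = 208 kJ/mol, the complex adopts the low-spin configuration.
That gives t₂g⁶ eg¹.
Unpaired electrons: 1.

1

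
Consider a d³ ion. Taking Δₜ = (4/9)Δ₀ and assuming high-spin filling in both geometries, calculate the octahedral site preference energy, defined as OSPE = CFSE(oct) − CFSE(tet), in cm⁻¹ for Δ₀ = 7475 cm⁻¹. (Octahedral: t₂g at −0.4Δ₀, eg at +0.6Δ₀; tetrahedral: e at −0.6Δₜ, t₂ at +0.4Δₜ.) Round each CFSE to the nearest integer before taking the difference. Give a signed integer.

Octahedral high-spin t₂g³ eg⁰: CFSE = -1.2 × 7475 = -8970 cm⁻¹.
Tetrahedral: e² t₂¹, CFSE = 2(−0.6) + 1(+0.4) = -0.8Δₜ = -0.8 × (4/9) × 7475 = -2658 cm⁻¹.
Subtracting, OSPE = -8970 − (-2658) = -6312 cm⁻¹.

-6312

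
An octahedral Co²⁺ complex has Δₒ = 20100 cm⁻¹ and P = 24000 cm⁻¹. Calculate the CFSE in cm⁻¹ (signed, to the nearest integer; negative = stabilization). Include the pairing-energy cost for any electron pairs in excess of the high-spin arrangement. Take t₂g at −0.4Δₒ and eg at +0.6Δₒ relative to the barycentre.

-16080

Group 9 minus oxidation state +2 gives a d⁷ configuration for Co²⁺.
With Δₒ < P the complex is high-spin.
That gives t₂g⁵ eg².
Orbital CFSE = -0.8Δₒ = -0.8 × 20100 = -16080 cm⁻¹.
High-spin has no excess pairs, so no pairing correction applies.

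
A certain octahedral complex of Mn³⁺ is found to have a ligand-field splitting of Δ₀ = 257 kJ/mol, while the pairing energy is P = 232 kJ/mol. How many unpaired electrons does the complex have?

Mn³⁺: group 7, so d-count = 7 − 3 = 4.
Here Δ₀ > P (257 > 232), so the low-spin state is favoured.
That gives t2g^4 e_g^0.
Unpaired electrons: 2.

2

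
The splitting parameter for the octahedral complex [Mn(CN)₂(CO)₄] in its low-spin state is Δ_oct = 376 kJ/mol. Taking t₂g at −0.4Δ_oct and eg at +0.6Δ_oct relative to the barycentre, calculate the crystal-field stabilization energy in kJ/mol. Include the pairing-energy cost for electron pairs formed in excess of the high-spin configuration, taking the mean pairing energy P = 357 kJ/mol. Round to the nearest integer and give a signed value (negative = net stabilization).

Ligand charges: 2×(-1) from CN⁻ and 4×(+0) from CO sum to -2; with overall charge +0, Mn is +2.
Group 7 minus oxidation state +2 gives a d⁵ configuration for Mn²⁺.
Electron filling gives t₂g⁵ eg⁰.
Orbital CFSE = 5(-0.4) + 0(0.6) = -2.0Δ_oct = -2.0 × 376 = -752 kJ/mol.
Pairing penalty: 2 pairs vs 0 in the high-spin reference → 2 extra × P = 714 kJ/mol.
Overall CFSE = -752 + 714 = -38 kJ/mol.

-38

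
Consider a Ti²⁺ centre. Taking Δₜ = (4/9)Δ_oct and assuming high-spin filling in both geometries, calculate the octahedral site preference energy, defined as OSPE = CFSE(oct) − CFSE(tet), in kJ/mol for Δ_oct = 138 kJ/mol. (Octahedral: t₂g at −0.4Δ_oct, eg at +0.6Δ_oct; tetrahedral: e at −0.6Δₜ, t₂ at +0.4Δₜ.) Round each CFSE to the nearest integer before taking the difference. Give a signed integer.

Ti is in group 4, so Ti²⁺ is d² (4 − 2 = 2).
In an octahedral site d² (HS) is t₂g² eg⁰, giving CFSE(oct) = -0.8Δ_oct = -110 kJ/mol.
In a tetrahedral site the filling is e² t₂⁰: CFSE(tet) = -1.2Δₜ = -1.2 × (4/9)(138) = -74 kJ/mol.
OSPE = CFSE(oct) − CFSE(tet) = -110 − (-74) = -36 kJ/mol.

-36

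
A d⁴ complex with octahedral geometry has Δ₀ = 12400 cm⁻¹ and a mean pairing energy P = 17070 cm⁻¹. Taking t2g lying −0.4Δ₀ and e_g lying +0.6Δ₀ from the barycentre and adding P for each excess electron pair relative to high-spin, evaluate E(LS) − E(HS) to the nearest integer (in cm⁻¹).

High-spin: t2g^3 e_g^1, CFSE = -0.6Δ₀ = -7440 cm⁻¹.
Low-spin: t2g^4 e_g^0, orbital CFSE = -1.6Δ₀ = -19840 cm⁻¹; plus 1 excess pair × P = +17070 cm⁻¹; total -2770 cm⁻¹.
Thus E(LS) − E(HS) = 4670 cm⁻¹.

4670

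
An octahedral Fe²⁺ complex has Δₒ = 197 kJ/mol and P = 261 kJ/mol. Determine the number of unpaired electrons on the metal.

Fe is in group 8, so Fe²⁺ is d⁶ (8 − 2 = 6).
With Δₒ < P the complex is high-spin.
Configuration: t₂g⁴ eg².
Unpaired electrons: 4.

4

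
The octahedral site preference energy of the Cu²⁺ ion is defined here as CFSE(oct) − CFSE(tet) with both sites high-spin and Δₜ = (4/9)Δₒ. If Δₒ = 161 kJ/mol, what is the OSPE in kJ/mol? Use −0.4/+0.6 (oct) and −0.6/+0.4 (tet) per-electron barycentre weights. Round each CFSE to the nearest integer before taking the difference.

Cu sits in group 11; removing 2 electrons leaves Cu²⁺ with 11 − 2 = 9 d electrons.
Octahedral high-spin t₂g⁶ eg³: CFSE = -0.6 × 161 = -97 kJ/mol.
Tetrahedral e⁴ t₂⁵ gives -0.4Δₜ = -0.4 × (4/9) × 161 = -29 kJ/mol.
OSPE = CFSE(oct) − CFSE(tet) = -97 − (-29) = -68 kJ/mol.

-68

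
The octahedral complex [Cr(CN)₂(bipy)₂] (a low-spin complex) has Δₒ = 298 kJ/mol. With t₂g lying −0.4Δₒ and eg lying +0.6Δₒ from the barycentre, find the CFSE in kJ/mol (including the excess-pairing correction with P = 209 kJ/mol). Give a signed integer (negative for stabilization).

-268

Ligand charges: 2×(-1) from CN⁻ and 2×(+0) from bipy sum to -2; with overall charge +0, Cr is +2.
Cr sits in group 6; removing 2 electrons leaves Cr²⁺ with 6 − 2 = 4 d electrons.
The d⁴ electrons fill as t₂g⁴ eg⁰.
Orbital CFSE = 4(-0.4) + 0(0.6) = -1.6Δₒ = -1.6 × 298 = -477 kJ/mol.
Pairing penalty: 1 pair vs 0 in the high-spin reference → 1 extra × P = 209 kJ/mol.
Overall CFSE = -477 + 209 = -268 kJ/mol.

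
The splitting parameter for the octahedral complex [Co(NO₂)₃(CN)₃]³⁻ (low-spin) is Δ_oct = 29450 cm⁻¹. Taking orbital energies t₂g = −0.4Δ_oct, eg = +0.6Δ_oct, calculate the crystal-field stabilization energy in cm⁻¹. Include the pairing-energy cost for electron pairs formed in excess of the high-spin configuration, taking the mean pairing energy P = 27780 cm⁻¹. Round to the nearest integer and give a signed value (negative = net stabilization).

Ligand charges: 3×(-1) from NO₂⁻ and 3×(-1) from CN⁻ sum to -6; with overall charge -3, Co is +3.
Co³⁺: group 9, so d-count = 9 − 3 = 6.
Electron filling gives t₂g⁶ eg⁰.
Orbital CFSE = 6(-0.4) + 0(0.6) = -2.4Δ_oct = -2.4 × 29450 = -70680 cm⁻¹.
Relative to high-spin t₂g⁴ eg² (1 paired), the low-spin configuration has 2 additional pairs, contributing +2 × 27780 = +55560 cm⁻¹.
Overall CFSE = -70680 + 55560 = -15120 cm⁻¹.

-15120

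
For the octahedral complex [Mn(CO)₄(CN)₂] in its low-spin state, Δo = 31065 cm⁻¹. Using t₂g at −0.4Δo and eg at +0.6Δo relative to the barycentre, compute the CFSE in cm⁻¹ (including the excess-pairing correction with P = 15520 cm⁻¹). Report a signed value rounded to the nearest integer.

-31090

Ligand charges: 4×(+0) from CO and 2×(-1) from CN⁻ sum to -2; with overall charge +0, Mn is +2.
Mn²⁺: group 7, so d-count = 7 − 2 = 5.
Electron filling gives t₂g⁵ eg⁰.
The orbital stabilization is -2.0Δo = -2.0 × 31065 = -62130 cm⁻¹.
Relative to high-spin t₂g³ eg² (0 paired), the low-spin configuration has 2 additional pairs, contributing +2 × 15520 = +31040 cm⁻¹.
Combining: -62130 + 31040 = -31090 cm⁻¹.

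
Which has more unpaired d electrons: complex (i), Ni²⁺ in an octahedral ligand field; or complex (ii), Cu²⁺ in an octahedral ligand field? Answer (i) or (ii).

(i): Ni is in group 10, so Ni²⁺ is d⁸ (10 − 2 = 8); t2g^6 e_g^2 → 2 unpaired.
(ii): Cu²⁺: group 11, so d-count = 11 − 2 = 9; t₂g⁶ eg³ → 1 unpaired.
So (i) has more unpaired electrons.

(i)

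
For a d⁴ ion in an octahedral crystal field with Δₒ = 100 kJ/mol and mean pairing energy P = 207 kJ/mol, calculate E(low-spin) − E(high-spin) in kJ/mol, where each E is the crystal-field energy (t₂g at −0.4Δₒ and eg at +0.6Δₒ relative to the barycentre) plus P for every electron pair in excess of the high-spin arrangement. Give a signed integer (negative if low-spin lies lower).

In the high-spin limit (t₂g³ eg¹) the orbital term is -0.6Δₒ = -60 kJ/mol, with no excess pairing.
Low-spin t₂g⁴ eg⁰ gives -1.6Δₒ = -160 kJ/mol, but forming 1 extra pair costs 1P = 207 kJ/mol, so E(LS) = -160 + 207 = 47 kJ/mol.
The difference is 47 − (-60) = 107 kJ/mol, so high-spin lies lower.

107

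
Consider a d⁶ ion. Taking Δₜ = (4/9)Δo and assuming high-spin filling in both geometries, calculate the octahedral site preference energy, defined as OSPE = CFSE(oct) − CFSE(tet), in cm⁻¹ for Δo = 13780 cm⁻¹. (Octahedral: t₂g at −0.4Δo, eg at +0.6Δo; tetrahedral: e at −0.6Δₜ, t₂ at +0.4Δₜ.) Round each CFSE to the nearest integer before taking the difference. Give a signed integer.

-1837

Octahedral high-spin t2g^4 e_g^2: CFSE = -0.4 × 13780 = -5512 cm⁻¹.
Tetrahedral: e^3 t2^3, CFSE = 3(−0.6) + 3(+0.4) = -0.6Δₜ = -0.6 × (4/9) × 13780 = -3675 cm⁻¹.
OSPE = CFSE(oct) − CFSE(tet) = -5512 − (-3675) = -1837 cm⁻¹.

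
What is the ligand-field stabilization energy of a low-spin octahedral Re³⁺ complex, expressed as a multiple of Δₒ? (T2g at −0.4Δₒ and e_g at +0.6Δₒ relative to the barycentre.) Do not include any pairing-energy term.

Re is in group 7, so Re³⁺ is d⁴ (7 − 3 = 4).
Configuration: t2g^4 e_g^0.
CFSE = 4(-0.4Δₒ) + 0(0.6Δₒ) = -1.6Δₒ + 0.0Δₒ = -1.6Δₒ.

-1.6 Δₒ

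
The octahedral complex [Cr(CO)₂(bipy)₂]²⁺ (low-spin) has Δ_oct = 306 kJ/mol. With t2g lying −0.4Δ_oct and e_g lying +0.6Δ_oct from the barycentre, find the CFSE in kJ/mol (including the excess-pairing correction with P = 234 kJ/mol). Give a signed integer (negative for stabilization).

-256

Ligand charges: 2×(+0) from CO and 2×(+0) from bipy sum to +0; with overall charge +2, Cr is +2.
Group 6 minus oxidation state +2 gives a d⁴ configuration for Cr²⁺.
Configuration: t2g^4 e_g^0.
Orbital CFSE = 4(-0.4) + 0(0.6) = -1.6Δ_oct = -1.6 × 306 = -490 kJ/mol.
Pairing penalty: 1 pair vs 0 in the high-spin reference → 1 extra × P = 234 kJ/mol.
Combining: -490 + 234 = -256 kJ/mol.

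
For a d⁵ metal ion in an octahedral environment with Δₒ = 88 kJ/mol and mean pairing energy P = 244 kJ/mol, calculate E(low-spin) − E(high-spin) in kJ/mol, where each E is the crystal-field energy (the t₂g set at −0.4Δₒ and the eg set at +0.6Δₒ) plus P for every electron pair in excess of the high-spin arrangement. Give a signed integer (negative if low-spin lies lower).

High-spin d⁵ fills as t₂g³ eg² with CFSE 3(−0.4) + 2(+0.6) = 0.0Δₒ = 0 kJ/mol.
Low-spin t₂g⁵ eg⁰ gives -2.0Δₒ = -176 kJ/mol, but forming 2 extra pairs costs 2P = 488 kJ/mol, so E(LS) = -176 + 488 = 312 kJ/mol.
The difference is 312 − (0) = 312 kJ/mol, so high-spin lies lower.

312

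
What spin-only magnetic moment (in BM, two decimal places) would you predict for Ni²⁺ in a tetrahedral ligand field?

2.83 BM

Ni is in group 10, so Ni²⁺ is d⁸ (10 − 2 = 8).
With tetrahedral geometry the complex is necessarily high-spin.
Configuration: e^4 t2^4 → 2 unpaired electrons.
μ(spin-only) = √[2(2+2)] = √8 ≈ 2.83 BM.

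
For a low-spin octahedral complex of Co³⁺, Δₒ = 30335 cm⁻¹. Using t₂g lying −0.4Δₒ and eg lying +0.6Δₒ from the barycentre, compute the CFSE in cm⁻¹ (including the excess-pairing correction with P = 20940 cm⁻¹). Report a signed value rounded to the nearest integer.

Co is in group 9, so Co³⁺ is d⁶ (9 − 3 = 6).
Configuration: t₂g⁶ eg⁰.
The orbital stabilization is -2.4Δₒ = -2.4 × 30335 = -72804 cm⁻¹.
Relative to high-spin t₂g⁴ eg² (1 paired), the low-spin configuration has 2 additional pairs, contributing +2 × 20940 = +41880 cm⁻¹.
Net CFSE = -72804 + 41880 = -30924 cm⁻¹.

-30924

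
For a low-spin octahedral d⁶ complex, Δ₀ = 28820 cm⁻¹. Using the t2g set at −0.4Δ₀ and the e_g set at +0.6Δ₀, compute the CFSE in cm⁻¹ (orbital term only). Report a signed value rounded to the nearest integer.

-69168

Configuration: t2g^6 e_g^0.
CFSE(orbital) = 6×(-0.4Δ₀) + 0×(0.6Δ₀) = -2.4Δ₀; with Δ₀ = 28820 cm⁻¹ that is -69168 cm⁻¹.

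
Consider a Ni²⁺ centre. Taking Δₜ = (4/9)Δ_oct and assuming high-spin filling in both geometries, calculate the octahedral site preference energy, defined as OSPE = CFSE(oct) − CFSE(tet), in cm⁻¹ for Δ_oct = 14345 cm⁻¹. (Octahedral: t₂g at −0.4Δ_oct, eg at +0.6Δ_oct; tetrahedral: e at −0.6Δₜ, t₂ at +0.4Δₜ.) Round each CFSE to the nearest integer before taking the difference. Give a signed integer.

-12114

Group 10 minus oxidation state +2 gives a d⁸ configuration for Ni²⁺.
Octahedral (high-spin): t₂g⁶ eg², CFSE = 6(−0.4) + 2(+0.6) = -1.2Δ_oct = -1.2 × 14345 = -17214 cm⁻¹.
Tetrahedral: e⁴ t₂⁴, CFSE = 4(−0.6) + 4(+0.4) = -0.8Δₜ = -0.8 × (4/9) × 14345 = -5100 cm⁻¹.
OSPE = CFSE(oct) − CFSE(tet) = -17214 − (-5100) = -12114 cm⁻¹.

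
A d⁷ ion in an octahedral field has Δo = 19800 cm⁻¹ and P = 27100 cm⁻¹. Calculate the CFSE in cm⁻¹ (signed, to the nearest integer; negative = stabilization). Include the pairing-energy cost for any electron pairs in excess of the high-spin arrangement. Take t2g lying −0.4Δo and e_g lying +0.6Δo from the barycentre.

-15840

Since Δo = 19800 cm⁻¹ < P = 27100 cm⁻¹, the complex adopts the high-spin configuration.
Filling d⁷ accordingly: t2g^5 e_g^2.
Orbital CFSE = -0.8Δo = -0.8 × 19800 = -15840 cm⁻¹.
High-spin has no excess pairs, so no pairing correction applies.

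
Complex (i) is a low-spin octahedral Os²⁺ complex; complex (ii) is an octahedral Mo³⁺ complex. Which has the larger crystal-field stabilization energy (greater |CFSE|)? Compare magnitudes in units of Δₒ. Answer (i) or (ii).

(i)

(i): Os²⁺: group 8, so d-count = 8 − 2 = 6; t₂g⁶ eg⁰, CFSE = -2.4Δₒ.
(ii): Mo³⁺: group 6, so d-count = 6 − 3 = 3; t2g^3 e_g^0, CFSE = -1.2Δₒ.
So (i) has the larger |CFSE|.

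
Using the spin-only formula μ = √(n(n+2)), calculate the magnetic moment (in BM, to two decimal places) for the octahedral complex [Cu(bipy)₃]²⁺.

1.73 BM

bipy is neutral, so the +2 overall charge sits on Cu: oxidation state +2.
Cu is in group 11, so Cu²⁺ is d⁹ (11 − 2 = 9).
Configuration: t2g^6 e_g^3 → 1 unpaired electron.
μ(spin-only) = √[1(1+2)] = √3 ≈ 1.73 BM.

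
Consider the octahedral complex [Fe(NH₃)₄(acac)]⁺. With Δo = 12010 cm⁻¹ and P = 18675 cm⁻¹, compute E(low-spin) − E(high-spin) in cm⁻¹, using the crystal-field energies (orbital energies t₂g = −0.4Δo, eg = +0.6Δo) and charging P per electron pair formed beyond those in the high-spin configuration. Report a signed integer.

Ligand charges: 4×(+0) from NH₃ and 1×(-1) from acac⁻ sum to -1; with overall charge +1, Fe is +2.
Group 8 minus oxidation state +2 gives a d⁶ configuration for Fe²⁺.
High-spin: t₂g⁴ eg², CFSE = -0.4Δo = -4804 cm⁻¹.
Low-spin t₂g⁶ eg⁰ gives -2.4Δo = -28824 cm⁻¹, but forming 2 extra pairs costs 2P = 37350 cm⁻¹, so E(LS) = -28824 + 37350 = 8526 cm⁻¹.
E(LS) − E(HS) = 8526 − (-4804) = 13330 cm⁻¹.

13330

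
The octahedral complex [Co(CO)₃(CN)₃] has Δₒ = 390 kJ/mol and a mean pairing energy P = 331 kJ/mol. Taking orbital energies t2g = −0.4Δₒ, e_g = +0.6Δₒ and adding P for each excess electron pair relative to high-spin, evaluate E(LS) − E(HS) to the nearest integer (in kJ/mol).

-118

Ligand charges: 3×(+0) from CO and 3×(-1) from CN⁻ sum to -3; with overall charge +0, Co is +3.
Co³⁺: group 9, so d-count = 9 − 3 = 6.
In the high-spin limit (t2g^4 e_g^2) the orbital term is -0.4Δₒ = -156 kJ/mol, with no excess pairing.
Low-spin: t2g^6 e_g^0, orbital CFSE = -2.4Δₒ = -936 kJ/mol; plus 2 excess pairs × P = +662 kJ/mol; total -274 kJ/mol.
The difference is -274 − (-156) = -118 kJ/mol, so low-spin lies lower.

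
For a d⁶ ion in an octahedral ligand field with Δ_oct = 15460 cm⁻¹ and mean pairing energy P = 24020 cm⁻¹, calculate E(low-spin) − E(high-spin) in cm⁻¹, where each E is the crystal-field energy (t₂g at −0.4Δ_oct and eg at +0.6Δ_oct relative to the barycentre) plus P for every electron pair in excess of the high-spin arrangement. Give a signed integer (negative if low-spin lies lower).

17120

High-spin d⁶ fills as t₂g⁴ eg² with CFSE 4(−0.4) + 2(+0.6) = -0.4Δ_oct = -6184 cm⁻¹.
For low-spin the configuration is t₂g⁶ eg⁰: orbital energy -2.4 × 15460 = -37104 cm⁻¹, and 2 additional pairs relative to high-spin add 48040 cm⁻¹, giving 10936 cm⁻¹.
The difference is 10936 − (-6184) = 17120 cm⁻¹, so high-spin lies lower.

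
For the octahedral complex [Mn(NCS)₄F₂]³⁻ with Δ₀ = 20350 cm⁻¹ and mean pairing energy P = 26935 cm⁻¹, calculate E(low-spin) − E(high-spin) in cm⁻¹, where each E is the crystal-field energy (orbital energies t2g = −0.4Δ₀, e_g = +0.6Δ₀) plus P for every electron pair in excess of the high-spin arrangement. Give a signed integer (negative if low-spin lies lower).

Ligand charges: 4×(-1) from NCS⁻ and 2×(-1) from F⁻ sum to -6; with overall charge -3, Mn is +3.
Mn is in group 7, so Mn³⁺ is d⁴ (7 − 3 = 4).
High-spin d⁴ fills as t2g^3 e_g^1 with CFSE 3(−0.4) + 1(+0.6) = -0.6Δ₀ = -12210 cm⁻¹.
Low-spin t2g^4 e_g^0 gives -1.6Δ₀ = -32560 cm⁻¹, but forming 1 extra pair costs 1P = 26935 cm⁻¹, so E(LS) = -32560 + 26935 = -5625 cm⁻¹.
The difference is -5625 − (-12210) = 6585 cm⁻¹, so high-spin lies lower.

6585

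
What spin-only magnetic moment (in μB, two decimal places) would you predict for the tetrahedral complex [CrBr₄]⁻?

3.87 μB

Each Br⁻ contributes -1; 4 × (-1) = -4. With overall charge -1, Cr is in the +3 oxidation state.
Cr is in group 6, so Cr³⁺ is d³ (6 − 3 = 3).
With tetrahedral geometry the complex is necessarily high-spin.
Configuration: e² t₂¹ → 3 unpaired electrons.
μ(spin-only) = √[3(3+2)] = √15 ≈ 3.87 μB.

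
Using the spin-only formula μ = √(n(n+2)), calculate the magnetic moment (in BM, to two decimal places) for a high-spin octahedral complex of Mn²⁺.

Group 7 minus oxidation state +2 gives a d⁵ configuration for Mn²⁺.
Configuration: t2g^3 e_g^2 → 5 unpaired electrons.
μ(spin-only) = √[5(5+2)] = √35 ≈ 5.92 BM.

5.92 BM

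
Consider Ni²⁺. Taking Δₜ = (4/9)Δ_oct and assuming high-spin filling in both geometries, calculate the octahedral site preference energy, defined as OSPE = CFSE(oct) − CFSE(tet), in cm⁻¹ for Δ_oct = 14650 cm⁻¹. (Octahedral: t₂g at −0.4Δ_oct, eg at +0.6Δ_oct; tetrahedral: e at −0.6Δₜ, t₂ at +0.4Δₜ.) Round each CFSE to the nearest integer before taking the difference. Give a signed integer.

Ni is in group 10, so Ni²⁺ is d⁸ (10 − 2 = 8).
Octahedral (high-spin): t2g^6 e_g^2, CFSE = 6(−0.4) + 2(+0.6) = -1.2Δ_oct = -1.2 × 14650 = -17580 cm⁻¹.
In a tetrahedral site the filling is e^4 t2^4: CFSE(tet) = -0.8Δₜ = -0.8 × (4/9)(14650) = -5209 cm⁻¹.
OSPE = CFSE(oct) − CFSE(tet) = -17580 − (-5209) = -12371 cm⁻¹.

-12371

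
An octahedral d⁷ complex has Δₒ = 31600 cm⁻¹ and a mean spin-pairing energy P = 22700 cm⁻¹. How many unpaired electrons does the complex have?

1

Since Δₒ = 31600 cm⁻¹ > P = 22700 cm⁻¹, the complex adopts the low-spin configuration.
Configuration: t2g^6 e_g^1.
Unpaired electrons: 1.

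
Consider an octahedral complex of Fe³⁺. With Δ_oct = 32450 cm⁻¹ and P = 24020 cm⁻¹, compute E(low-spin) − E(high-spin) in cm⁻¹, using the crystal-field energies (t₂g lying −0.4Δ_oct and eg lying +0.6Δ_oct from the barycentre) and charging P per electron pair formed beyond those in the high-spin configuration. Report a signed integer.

-16860

Group 8 minus oxidation state +3 gives a d⁵ configuration for Fe³⁺.
High-spin d⁵ fills as t₂g³ eg² with CFSE 3(−0.4) + 2(+0.6) = 0.0Δ_oct = 0 cm⁻¹.
Low-spin: t₂g⁵ eg⁰, orbital CFSE = -2.0Δ_oct = -64900 cm⁻¹; plus 2 excess pairs × P = +48040 cm⁻¹; total -16860 cm⁻¹.
E(LS) − E(HS) = -16860 − (0) = -16860 cm⁻¹.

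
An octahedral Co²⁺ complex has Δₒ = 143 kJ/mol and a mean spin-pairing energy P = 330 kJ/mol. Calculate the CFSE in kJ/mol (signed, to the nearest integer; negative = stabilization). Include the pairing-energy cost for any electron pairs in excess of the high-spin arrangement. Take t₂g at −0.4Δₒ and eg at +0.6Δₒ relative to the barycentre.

-114

Group 9 minus oxidation state +2 gives a d⁷ configuration for Co²⁺.
Since Δₒ = 143 kJ/mol < P = 330 kJ/mol, the complex adopts the high-spin configuration.
Filling d⁷ accordingly: t₂g⁵ eg².
Orbital CFSE = -0.8Δₒ = -0.8 × 143 = -114 kJ/mol.
High-spin has no excess pairs, so no pairing correction applies.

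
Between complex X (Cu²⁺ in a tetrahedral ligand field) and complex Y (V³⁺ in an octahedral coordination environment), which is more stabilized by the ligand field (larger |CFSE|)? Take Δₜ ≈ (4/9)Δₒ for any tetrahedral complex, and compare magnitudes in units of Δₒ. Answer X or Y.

X: Group 11 minus oxidation state +2 gives a d⁹ configuration for Cu²⁺; With tetrahedral geometry the complex is necessarily high-spin; e⁴ t₂⁵, CFSE = -0.4Δₜ ≈ -0.18Δₒ.
Y: Group 5 minus oxidation state +3 gives a d² configuration for V³⁺; t₂g² eg⁰, CFSE = -0.8Δₒ.
So Y has the larger |CFSE|.

Y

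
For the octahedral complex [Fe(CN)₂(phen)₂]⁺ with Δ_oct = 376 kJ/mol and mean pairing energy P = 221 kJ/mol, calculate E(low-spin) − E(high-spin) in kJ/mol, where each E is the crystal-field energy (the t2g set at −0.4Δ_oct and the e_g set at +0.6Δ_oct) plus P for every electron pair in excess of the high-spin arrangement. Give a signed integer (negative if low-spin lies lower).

-310

Ligand charges: 2×(-1) from CN⁻ and 2×(+0) from phen sum to -2; with overall charge +1, Fe is +3.
Fe sits in group 8; removing 3 electrons leaves Fe³⁺ with 8 − 3 = 5 d electrons.
High-spin d⁵ fills as t2g^3 e_g^2 with CFSE 3(−0.4) + 2(+0.6) = 0.0Δ_oct = 0 kJ/mol.
For low-spin the configuration is t2g^5 e_g^0: orbital energy -2.0 × 376 = -752 kJ/mol, and 2 additional pairs relative to high-spin add 442 kJ/mol, giving -310 kJ/mol.
Thus E(LS) − E(HS) = -310 kJ/mol.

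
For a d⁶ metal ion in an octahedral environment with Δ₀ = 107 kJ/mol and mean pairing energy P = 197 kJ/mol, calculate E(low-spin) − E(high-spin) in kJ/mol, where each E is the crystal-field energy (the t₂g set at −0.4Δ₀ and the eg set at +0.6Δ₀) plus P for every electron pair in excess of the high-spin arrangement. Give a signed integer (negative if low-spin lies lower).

In the high-spin limit (t₂g⁴ eg²) the orbital term is -0.4Δ₀ = -43 kJ/mol, with no excess pairing.
Low-spin t₂g⁶ eg⁰ gives -2.4Δ₀ = -257 kJ/mol, but forming 2 extra pairs costs 2P = 394 kJ/mol, so E(LS) = -257 + 394 = 137 kJ/mol.
E(LS) − E(HS) = 137 − (-43) = 180 kJ/mol.

180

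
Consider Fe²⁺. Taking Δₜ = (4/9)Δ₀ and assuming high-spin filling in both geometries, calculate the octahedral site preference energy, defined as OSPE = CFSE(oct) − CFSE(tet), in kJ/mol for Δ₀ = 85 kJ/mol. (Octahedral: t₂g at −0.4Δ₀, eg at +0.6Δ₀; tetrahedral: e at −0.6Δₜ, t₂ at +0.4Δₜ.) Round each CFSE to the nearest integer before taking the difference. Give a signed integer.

Fe²⁺: group 8, so d-count = 8 − 2 = 6.
Octahedral (high-spin): t2g^4 e_g^2, CFSE = 4(−0.4) + 2(+0.6) = -0.4Δ₀ = -0.4 × 85 = -34 kJ/mol.
In a tetrahedral site the filling is e^3 t2^3: CFSE(tet) = -0.6Δₜ = -0.6 × (4/9)(85) = -23 kJ/mol.
OSPE = CFSE(oct) − CFSE(tet) = -34 − (-23) = -11 kJ/mol.

-11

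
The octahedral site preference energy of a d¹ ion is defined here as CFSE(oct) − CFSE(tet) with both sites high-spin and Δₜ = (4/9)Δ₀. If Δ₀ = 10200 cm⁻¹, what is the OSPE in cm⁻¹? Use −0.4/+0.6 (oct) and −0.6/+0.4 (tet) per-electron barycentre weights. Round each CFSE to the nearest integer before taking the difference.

Octahedral high-spin t₂g¹ eg⁰: CFSE = -0.4 × 10200 = -4080 cm⁻¹.
In a tetrahedral site the filling is e¹ t₂⁰: CFSE(tet) = -0.6Δₜ = -0.6 × (4/9)(10200) = -2720 cm⁻¹.
OSPE = CFSE(oct) − CFSE(tet) = -4080 − (-2720) = -1360 cm⁻¹.

-1360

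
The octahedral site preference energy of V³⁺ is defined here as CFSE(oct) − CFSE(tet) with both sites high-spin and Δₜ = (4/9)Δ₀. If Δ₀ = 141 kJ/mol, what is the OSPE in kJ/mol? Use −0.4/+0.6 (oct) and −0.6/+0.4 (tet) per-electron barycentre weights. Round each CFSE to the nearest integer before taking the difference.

Group 5 minus oxidation state +3 gives a d² configuration for V³⁺.
Octahedral high-spin t2g^2 e_g^0: CFSE = -0.8 × 141 = -113 kJ/mol.
Tetrahedral e^2 t2^0 gives -1.2Δₜ = -1.2 × (4/9) × 141 = -75 kJ/mol.
OSPE = CFSE(oct) − CFSE(tet) = -113 − (-75) = -38 kJ/mol.

-38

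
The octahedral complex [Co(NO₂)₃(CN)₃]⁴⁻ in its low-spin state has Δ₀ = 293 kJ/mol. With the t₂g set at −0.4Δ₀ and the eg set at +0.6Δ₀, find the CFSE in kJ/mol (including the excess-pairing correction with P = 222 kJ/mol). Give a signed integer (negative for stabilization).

Ligand charges: 3×(-1) from NO₂⁻ and 3×(-1) from CN⁻ sum to -6; with overall charge -4, Co is +2.
Co is in group 9, so Co²⁺ is d⁷ (9 − 2 = 7).
Electron filling gives t₂g⁶ eg¹.
The orbital stabilization is -1.8Δ₀ = -1.8 × 293 = -527 kJ/mol.
Pairing penalty: 3 pairs vs 2 in the high-spin reference → 1 extra × P = 222 kJ/mol.
Net CFSE = -527 + 222 = -305 kJ/mol.

-305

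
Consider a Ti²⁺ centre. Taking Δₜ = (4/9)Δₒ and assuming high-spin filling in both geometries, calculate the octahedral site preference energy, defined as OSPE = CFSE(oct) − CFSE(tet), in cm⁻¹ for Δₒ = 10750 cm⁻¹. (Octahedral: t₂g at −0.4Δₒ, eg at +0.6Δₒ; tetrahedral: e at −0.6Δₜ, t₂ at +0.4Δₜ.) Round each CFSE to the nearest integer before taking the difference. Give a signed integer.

Group 4 minus oxidation state +2 gives a d² configuration for Ti²⁺.
Octahedral high-spin t2g^2 e_g^0: CFSE = -0.8 × 10750 = -8600 cm⁻¹.
In a tetrahedral site the filling is e^2 t2^0: CFSE(tet) = -1.2Δₜ = -1.2 × (4/9)(10750) = -5733 cm⁻¹.
OSPE = -8600 − (-5733) = -2867 cm⁻¹.

-2867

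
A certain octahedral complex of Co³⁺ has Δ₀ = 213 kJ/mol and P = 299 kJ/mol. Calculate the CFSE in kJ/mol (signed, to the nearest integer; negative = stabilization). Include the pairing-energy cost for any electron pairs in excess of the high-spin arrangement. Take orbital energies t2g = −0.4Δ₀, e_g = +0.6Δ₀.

-85

Co sits in group 9; removing 3 electrons leaves Co³⁺ with 9 − 3 = 6 d electrons.
With Δ₀ < P the complex is high-spin.
Filling d⁶ accordingly: t2g^4 e_g^2.
Orbital CFSE = -0.4Δ₀ = -0.4 × 213 = -85 kJ/mol.
High-spin has no excess pairs, so no pairing correction applies.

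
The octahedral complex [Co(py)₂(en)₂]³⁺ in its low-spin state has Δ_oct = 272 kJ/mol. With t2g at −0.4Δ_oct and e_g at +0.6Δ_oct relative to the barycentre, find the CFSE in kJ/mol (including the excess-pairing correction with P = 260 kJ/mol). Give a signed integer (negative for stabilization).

Ligand charges: 2×(+0) from py and 2×(+0) from en sum to +0; with overall charge +3, Co is +3.
Co sits in group 9; removing 3 electrons leaves Co³⁺ with 9 − 3 = 6 d electrons.
Configuration: t2g^6 e_g^0.
The orbital stabilization is -2.4Δ_oct = -2.4 × 272 = -653 kJ/mol.
Pairing penalty: 3 pairs vs 1 in the high-spin reference → 2 extra × P = 520 kJ/mol.
Net CFSE = -653 + 520 = -133 kJ/mol.

-133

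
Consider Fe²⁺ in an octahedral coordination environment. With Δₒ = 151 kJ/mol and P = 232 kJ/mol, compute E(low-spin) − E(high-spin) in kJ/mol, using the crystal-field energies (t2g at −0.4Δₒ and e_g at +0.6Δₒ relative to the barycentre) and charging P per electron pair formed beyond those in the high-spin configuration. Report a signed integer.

162

Fe²⁺: group 8, so d-count = 8 − 2 = 6.
High-spin d⁶ fills as t2g^4 e_g^2 with CFSE 4(−0.4) + 2(+0.6) = -0.4Δₒ = -60 kJ/mol.
Low-spin t2g^6 e_g^0 gives -2.4Δₒ = -362 kJ/mol, but forming 2 extra pairs costs 2P = 464 kJ/mol, so E(LS) = -362 + 464 = 102 kJ/mol.
Thus E(LS) − E(HS) = 162 kJ/mol.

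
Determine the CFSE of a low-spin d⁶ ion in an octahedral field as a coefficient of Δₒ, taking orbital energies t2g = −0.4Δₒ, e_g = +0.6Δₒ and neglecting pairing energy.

-2.4 Δₒ

Configuration: t2g^6 e_g^0.
CFSE = 6(-0.4Δₒ) + 0(0.6Δₒ) = -2.4Δₒ + 0.0Δₒ = -2.4Δₒ.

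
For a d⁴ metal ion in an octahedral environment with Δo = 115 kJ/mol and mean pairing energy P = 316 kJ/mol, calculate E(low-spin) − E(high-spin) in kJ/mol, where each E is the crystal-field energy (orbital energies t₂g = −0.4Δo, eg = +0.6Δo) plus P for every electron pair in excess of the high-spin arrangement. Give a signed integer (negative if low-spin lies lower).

201

High-spin d⁴ fills as t₂g³ eg¹ with CFSE 3(−0.4) + 1(+0.6) = -0.6Δo = -69 kJ/mol.
For low-spin the configuration is t₂g⁴ eg⁰: orbital energy -1.6 × 115 = -184 kJ/mol, and 1 additional pair relative to high-spin adds 316 kJ/mol, giving 132 kJ/mol.
The difference is 132 − (-69) = 201 kJ/mol, so high-spin lies lower.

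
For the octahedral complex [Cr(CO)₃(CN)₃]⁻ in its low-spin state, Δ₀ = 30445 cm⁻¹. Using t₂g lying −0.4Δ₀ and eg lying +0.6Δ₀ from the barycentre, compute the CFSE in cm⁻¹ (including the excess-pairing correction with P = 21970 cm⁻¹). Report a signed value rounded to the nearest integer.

-26742

Ligand charges: 3×(+0) from CO and 3×(-1) from CN⁻ sum to -3; with overall charge -1, Cr is +2.
Group 6 minus oxidation state +2 gives a d⁴ configuration for Cr²⁺.
Electron filling gives t₂g⁴ eg⁰.
CFSE(orbital) = 4×(-0.4Δ₀) + 0×(0.6Δ₀) = -1.6Δ₀; with Δ₀ = 30445 cm⁻¹ that is -48712 cm⁻¹.
Relative to high-spin t₂g³ eg¹ (0 paired), the low-spin configuration has 1 additional pair, contributing +1 × 21970 = +21970 cm⁻¹.
Combining: -48712 + 21970 = -26742 cm⁻¹.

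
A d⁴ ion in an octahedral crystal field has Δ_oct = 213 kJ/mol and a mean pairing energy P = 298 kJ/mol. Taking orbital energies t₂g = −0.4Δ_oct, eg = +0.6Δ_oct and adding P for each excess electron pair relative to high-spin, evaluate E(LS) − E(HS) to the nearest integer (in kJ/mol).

85

In the high-spin limit (t₂g³ eg¹) the orbital term is -0.6Δ_oct = -128 kJ/mol, with no excess pairing.
Low-spin: t₂g⁴ eg⁰, orbital CFSE = -1.6Δ_oct = -341 kJ/mol; plus 1 excess pair × P = +298 kJ/mol; total -43 kJ/mol.
The difference is -43 − (-128) = 85 kJ/mol, so high-spin lies lower.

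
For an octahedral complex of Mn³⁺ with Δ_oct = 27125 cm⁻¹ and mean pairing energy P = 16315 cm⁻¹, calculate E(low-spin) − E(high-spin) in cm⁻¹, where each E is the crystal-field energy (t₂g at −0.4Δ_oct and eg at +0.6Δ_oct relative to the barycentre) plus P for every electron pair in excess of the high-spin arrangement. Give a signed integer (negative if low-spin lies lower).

Group 7 minus oxidation state +3 gives a d⁴ configuration for Mn³⁺.
High-spin: t₂g³ eg¹, CFSE = -0.6Δ_oct = -16275 cm⁻¹.
For low-spin the configuration is t₂g⁴ eg⁰: orbital energy -1.6 × 27125 = -43400 cm⁻¹, and 1 additional pair relative to high-spin adds 16315 cm⁻¹, giving -27085 cm⁻¹.
The difference is -27085 − (-16275) = -10810 cm⁻¹, so low-spin lies lower.

-10810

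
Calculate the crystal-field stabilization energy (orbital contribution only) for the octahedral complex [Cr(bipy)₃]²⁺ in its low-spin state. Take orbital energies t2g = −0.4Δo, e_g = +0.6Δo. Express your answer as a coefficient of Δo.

-1.6 Δo

bipy is neutral, so the +2 overall charge sits on Cr: oxidation state +2.
Cr sits in group 6; removing 2 electrons leaves Cr²⁺ with 6 − 2 = 4 d electrons.
Configuration: t2g^4 e_g^0.
CFSE = 4(-0.4Δo) + 0(0.6Δo) = -1.6Δo + 0.0Δo = -1.6Δo.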